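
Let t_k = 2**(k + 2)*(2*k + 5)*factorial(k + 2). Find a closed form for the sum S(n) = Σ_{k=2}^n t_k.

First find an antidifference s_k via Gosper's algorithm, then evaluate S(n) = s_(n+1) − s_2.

S(n) = 8*2**n*factorial(n + 3) - 384

Compute t_(k+1)/t_k: get 2*(k + 3)*(2*k + 7)/(2*k + 5).
So A=2*k + 6 and B=1, with C=k + 5/2.
Key eq: (2*k + 6)·f(k+1) = (1)·f(k) + (k + 5/2).
Degrees (1,0,1) ⇒ d ≤ 0.
Match coefficients ⇒ f(k) = 1/2.
Get s_k = R·t_k = 2**(k + 2)*factorial(k + 2) with R(k) = B(k−1)f(k)/C(k) = 1/(2*k + 5).
s_(k+1) − s_k = 2**(k + 2)*(2*k + 5)*factorial(k + 2) = t_k.
s_(n+1) = 2**(n + 3)*factorial(n + 3) and s_(2) = 384, so S(n) = 8*2**n*factorial(n + 3) - 384.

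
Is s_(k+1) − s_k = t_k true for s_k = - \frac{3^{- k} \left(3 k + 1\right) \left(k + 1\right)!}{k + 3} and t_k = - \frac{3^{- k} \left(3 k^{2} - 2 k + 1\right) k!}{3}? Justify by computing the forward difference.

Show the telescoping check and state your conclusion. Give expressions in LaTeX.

s_(k+1) = -(3*k + 4)*factorial(k + 2)/(3*3**k*(k + 4))
s_(k+1) − s_k = -(3*k**3 + 10*k**2 - k + 12)*factorial(k + 1)/(3*3**k*(k + 3)*(k + 4))
(s_(k+1) − s_k) − t_k = 2*k*(3*k**2 + 7*k - 14)*factorial(k)/(3*3**k*(k + 3)*(k + 4))

Invalid: residual \frac{2 \cdot 3^{- k} k \left(3 k^{2} + 7 k - 14\right) k!}{3 \left(k + 3\right) \left(k + 4\right)} ≠ 0.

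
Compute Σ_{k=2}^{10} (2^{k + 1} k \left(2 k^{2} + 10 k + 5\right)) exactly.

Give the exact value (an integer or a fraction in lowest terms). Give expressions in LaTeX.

Σ = 9949120

The ratio is 2*(2*k**3 + 16*k**2 + 31*k + 17)/(k*(2*k**2 + 10*k + 5)).
Take A(k)=2, B(k)=1, C(k)=k**3 + 5*k**2 + 5*k/2.
Solve (2)·f(k+1) − (1)·f(k) = k**3 + 5*k**2 + 5*k/2.
From deg A=0, deg B=0, deg C=3: d=3.
Solve for f: f(k) = (2*k**3 - 2*k**2 + k - 2)/2 (degree 3 ≤ 3).
Then R = B(k−1)f/C = (2*k**3 - 2*k**2 + k - 2)/(k*(2*k**2 + 10*k + 5)), so s_k = R(k)·t_k = 2**(k + 1)*(2*k**3 - 2*k**2 + k - 2).
Δs = 2**(k + 1)*k*(2*k**2 + 10*k + 5), as required.
Telescoping: Σ = s_(11) − s_(2) = 9949184 − (64) = 9949120.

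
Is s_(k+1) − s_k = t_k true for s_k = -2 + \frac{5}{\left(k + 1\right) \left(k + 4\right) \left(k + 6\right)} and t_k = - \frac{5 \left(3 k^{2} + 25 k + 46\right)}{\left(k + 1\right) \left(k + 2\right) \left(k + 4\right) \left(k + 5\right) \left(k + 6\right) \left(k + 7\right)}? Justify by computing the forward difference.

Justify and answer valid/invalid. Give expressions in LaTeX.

s_(k+1) = -2 + 5/((k + 2)*(k + 5)*(k + 7))
s_(k+1) − s_k = 5/((k + 2)*(k + 5)*(k + 7)) - 5/((k + 1)*(k + 4)*(k + 6))
(s_(k+1) − s_k) − t_k = 0

valid; difference matches t_k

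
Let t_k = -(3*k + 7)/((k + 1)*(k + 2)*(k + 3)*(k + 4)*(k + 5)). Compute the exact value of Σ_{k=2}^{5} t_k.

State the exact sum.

Σ = -1/105

Compute t_(k+1)/t_k: get (k + 1)*(3*k + 10)/((k + 6)*(3*k + 7)).
A = k + 1, B = k + 6, C = k + 7/3.
Key eq: (k + 1)·f(k+1) = (k + 5)·f(k) + (k + 7/3).
d = 4 from the (1,1,1) case.
Match coefficients ⇒ f(k) = k*(k + 2)*(k**2 + 8*k + 19)/36.
Certificate R = B(k−1)f/C = k*(k + 2)*(k + 5)*(k**2 + 8*k + 19)/(12*(3*k + 7)) gives s_k = k*(-k**2 - 8*k - 19)/(12*(k**3 + 8*k**2 + 19*k + 12)).
Check: Δs_k = (-3*k - 7)/(k**5 + 15*k**4 + 85*k**3 + 225*k**2 + 274*k + 120). ✓
Telescoping: Σ = s_(6) − s_(2) = -103/1260 − (-13/180) = -1/105.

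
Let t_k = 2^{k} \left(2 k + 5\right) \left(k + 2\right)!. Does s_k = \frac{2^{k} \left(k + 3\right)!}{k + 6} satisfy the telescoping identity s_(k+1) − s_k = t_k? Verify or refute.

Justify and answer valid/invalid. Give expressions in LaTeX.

Invalid: residual - \frac{3 \cdot 2^{k} \left(2 k^{2} + 17 k + 29\right) \left(k + 2\right)!}{\left(k + 6\right) \left(k + 7\right)} ≠ 0.

s_(k+1) = 2**(k + 1)*factorial(k + 4)/(k + 7)
s_(k+1) − s_k = 2**k*(2*k**2 + 19*k + 41)*factorial(k + 3)/((k + 6)*(k + 7))
(s_(k+1) − s_k) − t_k = -3*2**k*(2*k**2 + 17*k + 29)*factorial(k + 2)/((k + 6)*(k + 7))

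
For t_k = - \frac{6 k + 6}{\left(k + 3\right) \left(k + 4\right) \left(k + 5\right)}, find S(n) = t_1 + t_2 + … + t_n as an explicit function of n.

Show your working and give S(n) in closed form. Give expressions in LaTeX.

t_(k+1)/t_k = (k + 2)*(k + 3)/((k + 1)*(k + 6)).
A = k + 3, B = k + 6, C = k + 1.
Key eq: (k + 3)·f(k+1) = (k + 5)·f(k) + (k + 1).
d = 2 from the (1,1,1) case.
Solving with deg f ≤ 2: f(k) = k*(k + 1)/6.
R(k) = B(k−1)·f(k)/C(k) = k*(k + 5)/6; s_k = R·t_k = -k*(k + 1)/((k + 3)*(k + 4)).
Δs = 6*(-k - 1)/(k**3 + 12*k**2 + 47*k + 60), as required.
s_(n+1) = (-n**2 - 3*n - 2)/(n**2 + 9*n + 20) and s_(1) = -1/10, so S(n) = 3*n*(-3*n - 7)/(10*(n**2 + 9*n + 20)).

S(n) = \frac{3 n \left(- 3 n - 7\right)}{10 \left(n^{2} + 9 n + 20\right)}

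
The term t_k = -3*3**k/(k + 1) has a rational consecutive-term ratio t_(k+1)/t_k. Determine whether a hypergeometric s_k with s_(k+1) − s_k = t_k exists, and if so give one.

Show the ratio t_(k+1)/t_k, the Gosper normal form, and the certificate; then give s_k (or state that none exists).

Ratio r(k) = 3*(k + 1)/(k + 2).
Gosper form: A/B · C(k+1)/C(k) with A=3*k + 3, B=k + 2, C=1.
Set up (3*k + 3)·f(k+1) − (k + 1)·f(k) − (1) = 0.
deg f ≤ -1 (via 1,1,0).
Bound -1 < 0, so the key equation has no polynomial solution.

not Gosper-summable; s_k does not exist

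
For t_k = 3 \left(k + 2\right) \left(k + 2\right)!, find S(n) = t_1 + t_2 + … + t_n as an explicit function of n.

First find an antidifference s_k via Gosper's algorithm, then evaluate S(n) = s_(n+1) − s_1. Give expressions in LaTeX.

r(k) = (k + 3)**2/(k + 2) after simplifying.
Gosper form: A/B · C(k+1)/C(k) with A=k + 3, B=1, C=k + 2.
Need (k + 3)·f(k+1) − (1)·f(k) = k + 2.
deg f ≤ 0 (via 1,0,1).
A polynomial solution: f(k) = 1.
So s_k = (B(k−1)f/C)·t_k = (1/(k + 2))·t_k = 3*factorial(k + 2).
Verify: 3*(k + 2)*factorial(k + 2) matches t_k.
Telescope: S(n) = s_(n+1) − s_(1) = 3*factorial(n + 3) − (18) = 3*factorial(n + 3) - 18.

S(n) = 3 \left(n + 3\right)! - 18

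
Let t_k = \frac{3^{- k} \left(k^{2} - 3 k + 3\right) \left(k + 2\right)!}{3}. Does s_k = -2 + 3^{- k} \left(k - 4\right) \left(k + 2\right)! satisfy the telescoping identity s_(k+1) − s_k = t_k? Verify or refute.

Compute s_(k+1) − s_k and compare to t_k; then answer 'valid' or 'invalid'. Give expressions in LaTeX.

s_(k+1) = 3**(-k - 1)*(k - 3)*factorial(k + 3) - 2
s_(k+1) − s_k = (k**2 - 3*k + 3)*factorial(k + 2)/(3*3**k)
(s_(k+1) − s_k) − t_k = 0

valid; difference matches t_k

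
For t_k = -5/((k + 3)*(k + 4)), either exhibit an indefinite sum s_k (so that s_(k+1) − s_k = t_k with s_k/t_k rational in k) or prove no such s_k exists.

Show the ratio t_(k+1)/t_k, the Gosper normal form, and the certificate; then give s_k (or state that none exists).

s_k = -5*k/(3*k + 9)

r(k) = (k + 3)/(k + 5) after simplifying.
Factor: A=k + 3; B=k + 5; C=1.
Key eq: (k + 3)·f(k+1) = (k + 4)·f(k) + (1).
d = 1 from the (1,1,0) case.
Coefficient equations give f(k) = k/3.
Get s_k = R·t_k = -5*k/(3*k + 9) with R(k) = B(k−1)f(k)/C(k) = k*(k + 4)/3.
Check: Δs_k = -5/(k**2 + 7*k + 12). ✓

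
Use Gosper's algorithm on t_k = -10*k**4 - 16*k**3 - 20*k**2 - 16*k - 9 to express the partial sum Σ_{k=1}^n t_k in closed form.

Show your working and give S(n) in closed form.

S(n) = n*(-2*n**4 - 9*n**3 - 18*n**2 - 22*n - 20)

The ratio is (10*k**4 + 56*k**3 + 128*k**2 + 144*k + 71)/(10*k**4 + 16*k**3 + 20*k**2 + 16*k + 9).
So A=1 and B=1, with C=k**4 + 8*k**3/5 + 2*k**2 + 8*k/5 + 9/10.
f must satisfy (1)·f(k+1) − (1)·f(k) = k**4 + 8*k**3/5 + 2*k**2 + 8*k/5 + 9/10.
deg f ≤ 5 (via 0,0,4).
Match coefficients ⇒ f(k) = k*(2*k**4 - k**3 + 2*k**2 + 2*k + 4)/10.
Then R = B(k−1)f/C = k*(2*k**4 - k**3 + 2*k**2 + 2*k + 4)/(10*k**4 + 16*k**3 + 20*k**2 + 16*k + 9), so s_k = R(k)·t_k = k*(-2*k**4 + k**3 - 2*k**2 - 2*k - 4).
Check: Δs_k = -10*k**4 - 16*k**3 - 20*k**2 - 16*k - 9. ✓
s_(n+1) = -2*n**5 - 9*n**4 - 18*n**3 - 22*n**2 - 20*n - 9 and s_(1) = -9, so S(n) = n*(-2*n**4 - 9*n**3 - 18*n**2 - 22*n - 20).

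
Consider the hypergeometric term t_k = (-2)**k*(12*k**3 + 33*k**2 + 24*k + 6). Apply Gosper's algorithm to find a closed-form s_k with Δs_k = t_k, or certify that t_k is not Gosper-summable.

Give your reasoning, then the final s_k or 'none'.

Step 1: r(k) = 2*(-4*k**3 - 23*k**2 - 42*k - 25)/(4*k**3 + 11*k**2 + 8*k + 2).
A = -2, B = 1, C = k**3 + 11*k**2/4 + 2*k + 1/2.
f must satisfy (-2)·f(k+1) − (1)·f(k) = k**3 + 11*k**2/4 + 2*k + 1/2.
Degrees (0,0,3) ⇒ d ≤ 3.
Solve for f: f(k) = -k*(4*k**2 + 3*k - 4)/12 (degree 3 ≤ 3).
R(k) = B(k−1)·f(k)/C(k) = -k*(4*k**2 + 3*k - 4)/(3*(4*k**3 + 11*k**2 + 8*k + 2)); s_k = R·t_k = (-2)**k*k*(-4*k**2 - 3*k + 4).
s_(k+1) − s_k = (-2)**k*(12*k**3 + 33*k**2 + 24*k + 6) = t_k.

s_k = (-2)**k*k*(-4*k**2 - 3*k + 4)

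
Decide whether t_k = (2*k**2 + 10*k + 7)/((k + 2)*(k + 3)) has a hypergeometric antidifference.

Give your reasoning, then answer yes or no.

Ratio r(k) = (k + 2)*(10*k + 2*(k + 1)**2 + 17)/((k + 4)*(2*k**2 + 10*k + 7)).
So A=k + 2 and B=k + 4, with C=k**2 + 5*k + 7/2.
Set up (k + 2)·f(k+1) − (k + 3)·f(k) − (k**2 + 5*k + 7/2) = 0.
d = 2 from the (1,1,2) case.
A polynomial solution: f(k) = k*(4*k + 3)/4.
So s_k = (B(k−1)f/C)·t_k = (k*(k + 3)*(4*k + 3)/(2*(2*k**2 + 10*k + 7)))·t_k = k*(4*k + 3)/(2*(k + 2)).
Verify: (2*k**2 + 10*k + 7)/(k**2 + 5*k + 6) matches t_k.

Yes. s_k = k*(4*k + 3)/(2*(k + 2)).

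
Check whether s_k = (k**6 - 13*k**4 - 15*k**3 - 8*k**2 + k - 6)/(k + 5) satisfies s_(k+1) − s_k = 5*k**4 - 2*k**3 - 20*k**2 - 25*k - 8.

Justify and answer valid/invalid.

s_(k+1) = (k + (k + 1)**6 - 13*(k + 1)**4 - 15*(k + 1)**3 - 8*(k + 1)**2 - 5)/(k + 6)
s_(k+1) − s_k = (5*k**6 + 45*k**5 + 56*k**4 - 253*k**3 - 639*k**2 - 570*k - 164)/(k**2 + 11*k + 30)
(s_(k+1) − s_k) − t_k = 4*(-2*k**5 - 13*k**4 + 13*k**3 + 61*k**2 + 67*k + 19)/(k**2 + 11*k + 30)

Invalid: residual 4*(-2*k**5 - 13*k**4 + 13*k**3 + 61*k**2 + 67*k + 19)/(k**2 + 11*k + 30) ≠ 0.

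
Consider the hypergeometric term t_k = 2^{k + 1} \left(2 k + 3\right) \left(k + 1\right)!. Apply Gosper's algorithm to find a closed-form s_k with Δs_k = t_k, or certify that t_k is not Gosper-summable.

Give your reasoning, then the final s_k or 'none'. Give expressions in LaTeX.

Compute t_(k+1)/t_k: get 2*(k + 2)*(2*k + 5)/(2*k + 3).
A = 2*k + 4, B = 1, C = k + 3/2.
Set up (2*k + 4)·f(k+1) − (1)·f(k) − (k + 3/2) = 0.
Bound: deg f ≤ 0.
A polynomial solution: f(k) = 1/2.
Certificate R = B(k−1)f/C = 1/(2*k + 3) gives s_k = 2**(k + 1)*factorial(k + 1).
s_(k+1) − s_k = 2**(k + 1)*(2*k + 3)*factorial(k + 1) = t_k.

s_k = 2^{k + 1} \left(k + 1\right)!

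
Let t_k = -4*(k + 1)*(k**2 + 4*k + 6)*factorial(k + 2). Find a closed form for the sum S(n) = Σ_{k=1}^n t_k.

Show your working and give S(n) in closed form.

S(n) = -4*n**2*factorial(n + 3) - 12*n*factorial(n + 3) - 8*factorial(n + 3) + 48

r(k) = (k + 2)*(k + 3)*(4*k + (k + 1)**2 + 10)/((k + 1)*(k**2 + 4*k + 6)) after simplifying.
Take A(k)=k + 3, B(k)=1, C(k)=k**3 + 5*k**2 + 10*k + 6.
Need (k + 3)·f(k+1) − (1)·f(k) = k**3 + 5*k**2 + 10*k + 6.
From deg A=1, deg B=0, deg C=3: d=2.
Match coefficients ⇒ f(k) = k*(k + 1).
Get s_k = R·t_k = -4*k*(k + 1)*factorial(k + 2) with R(k) = B(k−1)f(k)/C(k) = k/(k**2 + 4*k + 6).
Check: Δs_k = -4*(k + 1)*(k**2 + 4*k + 6)*factorial(k + 2). ✓
Σ_(k=1)^n t_k = s_(n+1) − s_(1) = (-4*(n + 1)*(n + 2)*factorial(n + 3)) − (-48), i.e. -4*n**2*factorial(n + 3) - 12*n*factorial(n + 3) - 8*factorial(n + 3) + 48.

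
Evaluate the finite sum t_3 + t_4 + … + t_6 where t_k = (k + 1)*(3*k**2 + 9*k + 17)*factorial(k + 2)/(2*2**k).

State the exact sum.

The ratio is (k + 2)*(k + 3)*(9*k + 3*(k + 1)**2 + 26)/(2*(k + 1)*(3*k**2 + 9*k + 17)).
Gosper form: A/B · C(k+1)/C(k) with A=k/2 + 3/2, B=1, C=k**3 + 4*k**2 + 26*k/3 + 17/3.
Key eq: (k/2 + 3/2)·f(k+1) = (1)·f(k) + (k**3 + 4*k**2 + 26*k/3 + 17/3).
Degrees (1,0,3) ⇒ d ≤ 2.
Solving with deg f ≤ 2: f(k) = 2*(3*k**2 + 3*k - 1)/3.
Then R = B(k−1)f/C = 2*(3*k**2 + 3*k - 1)/((k + 1)*(3*k**2 + 9*k + 17)), so s_k = R(k)·t_k = (3*k**2 + 3*k - 1)*factorial(k + 2)/2**k.
Verify: (k + 1)*(3*k**2 + 9*k + 17)*factorial(k + 2)/(2*2**k) matches t_k.
Evaluate s at k=7 and k=3: 473445 and 525; difference 472920.

Σ = 472920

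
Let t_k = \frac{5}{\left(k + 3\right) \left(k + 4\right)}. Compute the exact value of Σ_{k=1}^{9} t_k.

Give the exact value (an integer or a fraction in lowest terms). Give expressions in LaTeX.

Step 1: r(k) = (k + 3)/(k + 5).
Gosper form: A/B · C(k+1)/C(k) with A=k + 3, B=k + 5, C=1.
Set up (k + 3)·f(k+1) − (k + 4)·f(k) − (1) = 0.
deg f ≤ 1 (via 1,1,0).
Coefficient equations give f(k) = k/3.
R(k) = B(k−1)·f(k)/C(k) = k*(k + 4)/3; s_k = R·t_k = 5*k/(3*(k + 3)).
Verify: 5/(k**2 + 7*k + 12) matches t_k.
Sum = s_(10) − s_(1); s_(10) = 50/39, s_(1) = 5/12 ⇒ 45/52.

Σ = 45/52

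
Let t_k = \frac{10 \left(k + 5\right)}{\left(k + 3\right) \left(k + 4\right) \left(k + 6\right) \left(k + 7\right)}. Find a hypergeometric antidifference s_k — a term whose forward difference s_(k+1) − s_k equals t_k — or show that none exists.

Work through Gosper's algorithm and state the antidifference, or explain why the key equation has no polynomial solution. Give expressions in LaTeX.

The ratio is (k + 3)*(k + 6)**2/((k + 5)**2*(k + 8)).
Gosper form: A/B · C(k+1)/C(k) with A=k + 3, B=k + 8, C=k**2 + 10*k + 25.
Solve (k + 3)·f(k+1) − (k + 7)·f(k) = k**2 + 10*k + 25.
deg f ≤ 4 (via 1,1,2).
Match coefficients ⇒ f(k) = k*(k + 4)*(k + 5)*(k + 9)/36.
Get s_k = R·t_k = 5*k*(k + 9)/(18*(k**2 + 9*k + 18)) with R(k) = B(k−1)f(k)/C(k) = k*(k + 4)*(k + 7)*(k + 9)/(36*(k + 5)).
s_(k+1) − s_k = 10*(k + 5)/(k**4 + 20*k**3 + 145*k**2 + 450*k + 504) = t_k.

s_k = \frac{5 k \left(k + 9\right)}{18 \left(k^{2} + 9 k + 18\right)}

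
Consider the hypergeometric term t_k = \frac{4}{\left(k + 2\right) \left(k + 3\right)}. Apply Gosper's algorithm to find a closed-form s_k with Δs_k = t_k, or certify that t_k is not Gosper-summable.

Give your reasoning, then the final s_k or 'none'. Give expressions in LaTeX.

s_k = \frac{2 k}{k + 2}

Ratio r(k) = (k + 2)/(k + 4).
So A=k + 2 and B=k + 4, with C=1.
f must satisfy (k + 2)·f(k+1) − (k + 3)·f(k) = 1.
Bound: deg f ≤ 1.
Match coefficients ⇒ f(k) = k/2.
Then R = B(k−1)f/C = k*(k + 3)/2, so s_k = R(k)·t_k = 2*k/(k + 2).
Verify: 4/(k**2 + 5*k + 6) matches t_k.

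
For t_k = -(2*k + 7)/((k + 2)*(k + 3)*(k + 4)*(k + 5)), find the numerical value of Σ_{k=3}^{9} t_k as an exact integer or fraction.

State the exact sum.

r(k) = (k + 2)*(2*k + 9)/((k + 6)*(2*k + 7)) after simplifying.
Factor: A=k + 2; B=k + 6; C=k + 7/2.
Set up (k + 2)·f(k+1) − (k + 5)·f(k) − (k + 7/2) = 0.
deg f ≤ 3 (via 1,1,1).
Solving with deg f ≤ 3: f(k) = k*(k + 3)*(k + 6)/16.
Then R = B(k−1)f/C = k*(k + 3)*(k + 5)*(k + 6)/(8*(2*k + 7)), so s_k = R(k)·t_k = k*(-k - 6)/(8*(k**2 + 6*k + 8)).
s_(k+1) − s_k = (-2*k - 7)/(k**4 + 14*k**3 + 71*k**2 + 154*k + 120) = t_k.
Telescoping: Σ = s_(10) − s_(3) = -5/42 − (-27/280) = -19/840.

Σ = -19/840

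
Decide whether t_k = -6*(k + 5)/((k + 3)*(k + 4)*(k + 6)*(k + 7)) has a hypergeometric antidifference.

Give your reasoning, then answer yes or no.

Step 1: r(k) = (k + 3)*(k + 6)**2/((k + 5)**2*(k + 8)).
So A=k + 3 and B=k + 8, with C=k**2 + 10*k + 25.
Key eq: (k + 3)·f(k+1) = (k + 7)·f(k) + (k**2 + 10*k + 25).
Bound: deg f ≤ 4.
Match coefficients ⇒ f(k) = k*(k + 4)*(k + 5)*(k + 9)/36.
Certificate R = B(k−1)f/C = k*(k + 4)*(k + 7)*(k + 9)/(36*(k + 5)) gives s_k = k*(-k - 9)/(6*(k**2 + 9*k + 18)).
Δs = 6*(-k - 5)/(k**4 + 20*k**3 + 145*k**2 + 450*k + 504), as required.

Yes. s_k = k*(-k - 9)/(6*(k**2 + 9*k + 18)).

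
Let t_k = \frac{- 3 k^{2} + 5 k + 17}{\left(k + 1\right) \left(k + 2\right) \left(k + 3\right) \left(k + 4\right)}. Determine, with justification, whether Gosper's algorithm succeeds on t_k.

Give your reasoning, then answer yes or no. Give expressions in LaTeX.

The ratio is (k + 1)*(5*k - 3*(k + 1)**2 + 22)/((k + 5)*(-3*k**2 + 5*k + 17)).
Normal form (A,B,C) = (k + 1, k + 5, k**2 - 5*k/3 - 17/3).
f must satisfy (k + 1)·f(k+1) − (k + 4)·f(k) = k**2 - 5*k/3 - 17/3.
Degrees (1,1,2) ⇒ d ≤ 3.
A polynomial solution: f(k) = -k*(2*k**2 + 21*k + 28)/9.
R(k) = B(k−1)·f(k)/C(k) = -k*(k + 4)*(2*k**2 + 21*k + 28)/(3*(3*k**2 - 5*k - 17)); s_k = R·t_k = k*(2*k**2 + 21*k + 28)/(3*(k + 1)*(k + 2)*(k + 3)).
s_(k+1) − s_k = (-3*k**2 + 5*k + 17)/(k**4 + 10*k**3 + 35*k**2 + 50*k + 24) = t_k.

Yes. s_k = \frac{k \left(2 k^{2} + 21 k + 28\right)}{3 \left(k + 1\right) \left(k + 2\right) \left(k + 3\right)}.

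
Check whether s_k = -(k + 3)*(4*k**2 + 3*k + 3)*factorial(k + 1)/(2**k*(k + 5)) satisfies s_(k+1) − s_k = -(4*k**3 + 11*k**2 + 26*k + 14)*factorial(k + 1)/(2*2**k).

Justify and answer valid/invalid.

s_(k+1) = -(k + 4)*(4*k**2 + 11*k + 10)*factorial(k + 2)/(2*2**k*(k + 6))
s_(k+1) − s_k = -(4*k**5 + 47*k**4 + 205*k**3 + 484*k**2 + 658*k + 292)*factorial(k + 1)/(2*2**k*(k + 5)*(k + 6))
(s_(k+1) − s_k) − t_k = (4*k**4 + 31*k**3 + 73*k**2 + 138*k + 64)*factorial(k + 1)/(2**k*(k + 5)*(k + 6))

Invalid: residual (4*k**4 + 31*k**3 + 73*k**2 + 138*k + 64)*factorial(k + 1)/(2**k*(k + 5)*(k + 6)) ≠ 0.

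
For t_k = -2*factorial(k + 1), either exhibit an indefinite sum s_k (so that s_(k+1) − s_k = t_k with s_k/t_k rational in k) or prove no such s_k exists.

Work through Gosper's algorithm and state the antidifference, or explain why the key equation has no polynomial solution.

Compute t_(k+1)/t_k: get k + 2.
Gosper form: A/B · C(k+1)/C(k) with A=k + 2, B=1, C=1.
Need (k + 2)·f(k+1) − (1)·f(k) = 1.
d = -1 from the (1,0,0) case.
Bound -1 < 0, so the key equation has no polynomial solution.

no hypergeometric antidifference exists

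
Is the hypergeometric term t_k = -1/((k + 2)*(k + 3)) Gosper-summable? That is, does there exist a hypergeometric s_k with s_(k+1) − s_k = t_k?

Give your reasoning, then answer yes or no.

t_(k+1)/t_k = (k + 2)/(k + 4).
Take A(k)=k + 2, B(k)=k + 4, C(k)=1.
f must satisfy (k + 2)·f(k+1) − (k + 3)·f(k) = 1.
From deg A=1, deg B=1, deg C=0: d=1.
Match coefficients ⇒ f(k) = k/2.
Certificate R = B(k−1)f/C = k*(k + 3)/2 gives s_k = -k/(2*k + 4).
Check: Δs_k = -1/(k**2 + 5*k + 6). ✓

Yes. s_k = -k/(2*k + 4).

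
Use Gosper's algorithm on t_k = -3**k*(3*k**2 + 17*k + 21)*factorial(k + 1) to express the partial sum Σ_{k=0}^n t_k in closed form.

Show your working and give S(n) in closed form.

Compute t_(k+1)/t_k: get 3*(3*k**3 + 29*k**2 + 87*k + 82)/(3*k**2 + 17*k + 21).
A = 3*k + 6, B = 1, C = k**2 + 17*k/3 + 7.
f must satisfy (3*k + 6)·f(k+1) − (1)·f(k) = k**2 + 17*k/3 + 7.
Degrees (1,0,2) ⇒ d ≤ 1.
A polynomial solution: f(k) = (k + 3)/3.
So s_k = (B(k−1)f/C)·t_k = ((k + 3)/(3*k**2 + 17*k + 21))·t_k = -3**k*(k + 3)*factorial(k + 1).
Δs = -3**k*(3*k**2 + 17*k + 21)*factorial(k + 1), as required.
Telescope: S(n) = s_(n+1) − s_(0) = -3**(n + 1)*(n + 4)*factorial(n + 2) − (-3) = -3*3**n*n*factorial(n + 2) - 12*3**n*factorial(n + 2) + 3.

S(n) = -3*3**n*n*factorial(n + 2) - 12*3**n*factorial(n + 2) + 3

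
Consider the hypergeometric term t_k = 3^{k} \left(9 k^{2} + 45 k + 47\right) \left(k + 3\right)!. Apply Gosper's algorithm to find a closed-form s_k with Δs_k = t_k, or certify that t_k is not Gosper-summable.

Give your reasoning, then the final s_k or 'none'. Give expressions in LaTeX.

r(k) = 3*(9*k**3 + 99*k**2 + 353*k + 404)/(9*k**2 + 45*k + 47) after simplifying.
Factor: A=3*k + 12; B=1; C=k**2 + 5*k + 47/9.
Key eq: (3*k + 12)·f(k+1) = (1)·f(k) + (k**2 + 5*k + 47/9).
Degrees (1,0,2) ⇒ d ≤ 1.
Match coefficients ⇒ f(k) = (3*k + 1)/9.
Certificate R = B(k−1)f/C = (3*k + 1)/(9*k**2 + 45*k + 47) gives s_k = 3**k*(3*k + 1)*factorial(k + 3).
s_(k+1) − s_k = 3**k*(9*k**2 + 45*k + 47)*factorial(k + 3) = t_k.

s_k = 3^{k} \left(3 k + 1\right) \left(k + 3\right)!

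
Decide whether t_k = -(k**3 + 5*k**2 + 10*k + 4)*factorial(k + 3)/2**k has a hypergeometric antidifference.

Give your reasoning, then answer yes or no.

r(k) = (k**4 + 12*k**3 + 55*k**2 + 112*k + 80)/(2*(k**3 + 5*k**2 + 10*k + 4)) after simplifying.
So A=k/2 + 2 and B=1, with C=k**3 + 5*k**2 + 10*k + 4.
Need (k/2 + 2)·f(k+1) − (1)·f(k) = k**3 + 5*k**2 + 10*k + 4.
Bound: deg f ≤ 2.
Match coefficients ⇒ f(k) = 2*(k - 1)*(k + 2).
So s_k = (B(k−1)f/C)·t_k = (2*(k - 1)*(k + 2)/(k**3 + 5*k**2 + 10*k + 4))·t_k = -2**(1 - k)*(k - 1)*(k + 2)*factorial(k + 3).
Verify: -(k**3 + 5*k**2 + 10*k + 4)*factorial(k + 3)/2**k matches t_k.

Yes. s_k = -2**(1 - k)*(k - 1)*(k + 2)*factorial(k + 3).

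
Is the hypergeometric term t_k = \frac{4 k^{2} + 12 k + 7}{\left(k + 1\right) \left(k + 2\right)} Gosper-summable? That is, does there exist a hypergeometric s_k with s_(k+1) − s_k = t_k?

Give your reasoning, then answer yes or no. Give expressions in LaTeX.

Yes. s_k = \frac{k \left(4 k + 3\right)}{k + 1}.

Compute t_(k+1)/t_k: get (k + 1)*(12*k + 4*(k + 1)**2 + 19)/((k + 3)*(4*k**2 + 12*k + 7)).
Gosper form: A/B · C(k+1)/C(k) with A=k + 1, B=k + 3, C=k**2 + 3*k + 7/4.
Set up (k + 1)·f(k+1) − (k + 2)·f(k) − (k**2 + 3*k + 7/4) = 0.
d = 2 from the (1,1,2) case.
Match coefficients ⇒ f(k) = k*(4*k + 3)/4.
So s_k = (B(k−1)f/C)·t_k = (k*(k + 2)*(4*k + 3)/(4*k**2 + 12*k + 7))·t_k = k*(4*k + 3)/(k + 1).
Δs = (4*k**2 + 12*k + 7)/(k**2 + 3*k + 2), as required.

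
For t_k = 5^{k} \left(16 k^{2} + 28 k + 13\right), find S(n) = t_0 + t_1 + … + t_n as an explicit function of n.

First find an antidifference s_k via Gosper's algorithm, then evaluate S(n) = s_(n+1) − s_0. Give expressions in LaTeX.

Ratio r(k) = 5*(16*k**2 + 60*k + 57)/(16*k**2 + 28*k + 13).
Normal form (A,B,C) = (5, 1, k**2 + 7*k/4 + 13/16).
Set up (5)·f(k+1) − (1)·f(k) − (k**2 + 7*k/4 + 13/16) = 0.
From deg A=0, deg B=0, deg C=2: d=2.
A polynomial solution: f(k) = (4*k**2 - 3*k + 2)/16.
So s_k = (B(k−1)f/C)·t_k = ((4*k**2 - 3*k + 2)/(16*k**2 + 28*k + 13))·t_k = 5**k*(4*k**2 - 3*k + 2).
Verify: 5**k*(16*k**2 + 28*k + 13) matches t_k.
Evaluate: s_(n+1) = 5**(n + 1)*(4*n**2 + 5*n + 3); subtract s_(0) = 2 ⇒ S(n) = 20*5**n*n**2 + 25*5**n*n + 15*5**n - 2.

S(n) = 20 \cdot 5^{n} n^{2} + 25 \cdot 5^{n} n + 15 \cdot 5^{n} - 2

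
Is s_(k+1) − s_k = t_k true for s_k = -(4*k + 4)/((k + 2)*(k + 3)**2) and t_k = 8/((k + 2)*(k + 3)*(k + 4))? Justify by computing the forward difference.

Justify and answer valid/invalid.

s_(k+1) = 4*(-k - 2)/((k + 3)*(k + 4)**2)
s_(k+1) − s_k = 8*(k**2 + 4*k + 2)/(k**5 + 16*k**4 + 101*k**3 + 314*k**2 + 480*k + 288)
(s_(k+1) − s_k) − t_k = 8*(-3*k - 10)/(k**5 + 16*k**4 + 101*k**3 + 314*k**2 + 480*k + 288)

Invalid: residual 8*(-3*k - 10)/(k**5 + 16*k**4 + 101*k**3 + 314*k**2 + 480*k + 288) ≠ 0.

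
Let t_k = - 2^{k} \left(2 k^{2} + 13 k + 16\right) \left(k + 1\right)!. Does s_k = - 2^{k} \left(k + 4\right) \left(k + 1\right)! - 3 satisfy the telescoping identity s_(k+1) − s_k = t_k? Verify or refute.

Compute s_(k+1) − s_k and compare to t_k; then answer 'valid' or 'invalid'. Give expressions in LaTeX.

valid; difference matches t_k

s_(k+1) = -2**(k + 1)*(k + 5)*factorial(k + 2) - 3
s_(k+1) − s_k = -2**k*(2*k**2 + 13*k + 16)*factorial(k + 1)
(s_(k+1) − s_k) − t_k = 0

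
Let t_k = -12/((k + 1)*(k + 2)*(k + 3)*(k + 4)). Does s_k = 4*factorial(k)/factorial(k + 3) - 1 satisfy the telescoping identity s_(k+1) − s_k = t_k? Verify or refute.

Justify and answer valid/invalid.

s_(k+1) = 4*factorial(k + 1)/factorial(k + 4) - 1
s_(k+1) − s_k = -12/((k + 1)*(k + 2)*(k + 3)*(k + 4))
(s_(k+1) − s_k) − t_k = 0

Valid: the claim telescopes to t_k.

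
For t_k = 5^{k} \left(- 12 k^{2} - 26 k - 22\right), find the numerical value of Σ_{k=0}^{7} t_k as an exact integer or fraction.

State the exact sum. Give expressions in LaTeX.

Σ = -73046872

Ratio r(k) = 5*(6*k**2 + 25*k + 30)/(6*k**2 + 13*k + 11).
Take A(k)=5, B(k)=1, C(k)=k**2 + 13*k/6 + 11/6.
Key eq: (5)·f(k+1) = (1)·f(k) + (k**2 + 13*k/6 + 11/6).
From deg A=0, deg B=0, deg C=2: d=2.
Coefficient equations give f(k) = (3*k**2 - k + 3)/12.
R(k) = B(k−1)·f(k)/C(k) = (3*k**2 - k + 3)/(2*(6*k**2 + 13*k + 11)); s_k = R·t_k = 5**k*(-3*k**2 + k - 3).
Δs = 5**k*(-12*k**2 - 26*k - 22), as required.
Telescoping: Σ = s_(8) − s_(0) = -73046875 − (-3) = -73046872.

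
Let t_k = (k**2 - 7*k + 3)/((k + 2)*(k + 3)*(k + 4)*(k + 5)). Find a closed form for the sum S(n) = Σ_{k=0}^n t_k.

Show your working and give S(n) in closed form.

S(n) = (n**3 - 12*n**2 + 23*n + 36)/(24*(n**3 + 12*n**2 + 47*n + 60))

r(k) = (k**3 - 3*k**2 - 13*k - 6)/(k**3 - k**2 - 39*k + 18) after simplifying.
A = k + 2, B = k + 6, C = k**2 - 7*k + 3.
Key eq: (k + 2)·f(k+1) = (k + 5)·f(k) + (k**2 - 7*k + 3).
From deg A=1, deg B=1, deg C=2: d=3.
Solving with deg f ≤ 3: f(k) = k*(k - 10)*(k - 5)/24.
So s_k = (B(k−1)f/C)·t_k = (k*(k - 10)*(k - 5)*(k + 5)/(24*(k**2 - 7*k + 3)))·t_k = k*(k**2 - 15*k + 50)/(24*(k + 2)*(k + 3)*(k + 4)).
Check: Δs_k = (k**2 - 7*k + 3)/(k**4 + 14*k**3 + 71*k**2 + 154*k + 120). ✓
Σ_(k=0)^n t_k = s_(n+1) − s_(0) = ((n**3 - 12*n**2 + 23*n + 36)/(24*(n**3 + 12*n**2 + 47*n + 60))) − (0), i.e. (n**3 - 12*n**2 + 23*n + 36)/(24*(n**3 + 12*n**2 + 47*n + 60)).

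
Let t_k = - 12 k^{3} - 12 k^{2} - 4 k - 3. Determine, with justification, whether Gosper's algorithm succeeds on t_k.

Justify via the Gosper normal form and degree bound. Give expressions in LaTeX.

Ratio r(k) = (12*k**3 + 48*k**2 + 64*k + 31)/(12*k**3 + 12*k**2 + 4*k + 3).
Take A(k)=1, B(k)=1, C(k)=k**3 + k**2 + k/3 + 1/4.
Key eq: (1)·f(k+1) = (1)·f(k) + (k**3 + k**2 + k/3 + 1/4).
deg f ≤ 4 (via 0,0,3).
Coefficient equations give f(k) = k*(3*k**3 - 2*k**2 - k + 3)/12.
Then R = B(k−1)f/C = k*(3*k**3 - 2*k**2 - k + 3)/(12*k**3 + 12*k**2 + 4*k + 3), so s_k = R(k)·t_k = k*(-3*k**3 + 2*k**2 + k - 3).
Δs = -12*k**3 - 12*k**2 - 4*k - 3, as required.

Yes. s_k = k \left(- 3 k^{3} + 2 k^{2} + k - 3\right).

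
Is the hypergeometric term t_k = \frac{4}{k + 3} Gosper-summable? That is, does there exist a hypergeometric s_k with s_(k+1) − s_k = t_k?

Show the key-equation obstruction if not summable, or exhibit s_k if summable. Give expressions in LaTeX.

No — t_k has no hypergeometric antidifference.

Compute t_(k+1)/t_k: get (k + 3)/(k + 4).
Factor: A=k + 3; B=k + 4; C=1.
f must satisfy (k + 3)·f(k+1) − (k + 3)·f(k) = 1.
Bound: deg f ≤ 0.
Write f(k) = c0. Then LHS − RHS = -1, requiring -1 = 0: contradictory. No certificate.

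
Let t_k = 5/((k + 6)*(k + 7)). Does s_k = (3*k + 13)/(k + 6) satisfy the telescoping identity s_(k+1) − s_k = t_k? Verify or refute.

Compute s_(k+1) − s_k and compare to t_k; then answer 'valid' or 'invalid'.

s_(k+1) = (3*k + 16)/(k + 7)
s_(k+1) − s_k = 5/(k**2 + 13*k + 42)
(s_(k+1) − s_k) − t_k = 0

valid; difference matches t_k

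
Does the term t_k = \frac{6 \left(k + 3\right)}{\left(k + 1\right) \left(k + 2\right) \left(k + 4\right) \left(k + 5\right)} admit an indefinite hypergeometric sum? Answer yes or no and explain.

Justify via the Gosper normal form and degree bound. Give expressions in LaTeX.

Yes. s_k = \frac{3 k \left(k + 5\right)}{4 \left(k^{2} + 5 k + 4\right)}.

Ratio r(k) = (k + 1)*(k + 4)**2/((k + 3)**2*(k + 6)).
Gosper form: A/B · C(k+1)/C(k) with A=k + 1, B=k + 6, C=k**2 + 6*k + 9.
Key eq: (k + 1)·f(k+1) = (k + 5)·f(k) + (k**2 + 6*k + 9).
Bound: deg f ≤ 4.
Solving with deg f ≤ 4: f(k) = k*(k + 2)*(k + 3)*(k + 5)/8.
Then R = B(k−1)f/C = k*(k + 2)*(k + 5)**2/(8*(k + 3)), so s_k = R(k)·t_k = 3*k*(k + 5)/(4*(k**2 + 5*k + 4)).
Δs = 6*(k + 3)/(k**4 + 12*k**3 + 49*k**2 + 78*k + 40), as required.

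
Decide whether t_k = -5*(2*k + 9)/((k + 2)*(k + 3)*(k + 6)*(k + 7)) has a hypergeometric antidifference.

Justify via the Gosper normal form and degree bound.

Compute t_(k+1)/t_k: get (k + 2)*(k + 6)*(2*k + 11)/((k + 4)*(k + 8)*(2*k + 9)).
So A=k + 2 and B=k + 8, with C=k**3 + 27*k**2/2 + 121*k/2 + 90.
Set up (k + 2)·f(k+1) − (k + 7)·f(k) − (k**3 + 27*k**2/2 + 121*k/2 + 90) = 0.
From deg A=1, deg B=1, deg C=3: d=5.
Solving with deg f ≤ 5: f(k) = k*(k + 3)*(k + 4)*(k + 5)*(k + 8)/24.
Certificate R = B(k−1)f/C = k*(k + 3)*(k + 7)*(k + 8)/(12*(2*k + 9)) gives s_k = 5*k*(-k - 8)/(12*(k**2 + 8*k + 12)).
Check: Δs_k = 5*(-2*k - 9)/(k**4 + 18*k**3 + 113*k**2 + 288*k + 252). ✓

Yes. s_k = 5*k*(-k - 8)/(12*(k**2 + 8*k + 12)).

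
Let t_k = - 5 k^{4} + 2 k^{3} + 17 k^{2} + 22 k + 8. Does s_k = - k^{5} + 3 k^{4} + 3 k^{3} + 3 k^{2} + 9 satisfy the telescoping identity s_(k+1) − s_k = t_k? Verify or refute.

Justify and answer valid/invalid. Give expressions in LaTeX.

Valid — Δs_k = t_k.

s_(k+1) = -k**5 - 2*k**4 + 5*k**3 + 20*k**2 + 22*k + 17
s_(k+1) − s_k = -5*k**4 + 2*k**3 + 17*k**2 + 22*k + 8
(s_(k+1) − s_k) − t_k = 0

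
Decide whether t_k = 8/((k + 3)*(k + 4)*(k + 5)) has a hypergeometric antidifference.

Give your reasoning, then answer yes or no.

Yes. s_k = k*(k + 7)/(3*(k + 3)*(k + 4)).

r(k) = (k + 3)/(k + 6) after simplifying.
So A=k + 3 and B=k + 6, with C=1.
Set up (k + 3)·f(k+1) − (k + 5)·f(k) − (1) = 0.
From deg A=1, deg B=1, deg C=0: d=2.
A polynomial solution: f(k) = k*(k + 7)/24.
So s_k = (B(k−1)f/C)·t_k = (k*(k + 5)*(k + 7)/24)·t_k = k*(k + 7)/(3*(k + 3)*(k + 4)).
Δs = 8/(k**3 + 12*k**2 + 47*k + 60), as required.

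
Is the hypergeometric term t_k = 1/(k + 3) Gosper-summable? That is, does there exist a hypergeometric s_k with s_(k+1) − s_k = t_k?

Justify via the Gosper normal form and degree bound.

No; the coefficient equations for f are inconsistent.

Compute t_(k+1)/t_k: get (k + 3)/(k + 4).
Factor: A=k + 3; B=k + 4; C=1.
Key eq: (k + 3)·f(k+1) = (k + 3)·f(k) + (1).
Degrees (1,1,0) ⇒ d ≤ 0.
Write f(k) = c0. Then LHS − RHS = -1, requiring -1 = 0: contradictory. No certificate.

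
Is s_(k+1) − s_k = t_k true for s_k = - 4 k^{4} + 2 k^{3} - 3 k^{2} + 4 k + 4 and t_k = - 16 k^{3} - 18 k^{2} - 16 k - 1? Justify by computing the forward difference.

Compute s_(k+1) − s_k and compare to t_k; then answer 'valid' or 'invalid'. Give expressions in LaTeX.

valid (s_(k+1) − s_k reduces to t_k)

s_(k+1) = -4*k**4 - 14*k**3 - 21*k**2 - 12*k + 3
s_(k+1) − s_k = -16*k**3 - 18*k**2 - 16*k - 1
(s_(k+1) − s_k) − t_k = 0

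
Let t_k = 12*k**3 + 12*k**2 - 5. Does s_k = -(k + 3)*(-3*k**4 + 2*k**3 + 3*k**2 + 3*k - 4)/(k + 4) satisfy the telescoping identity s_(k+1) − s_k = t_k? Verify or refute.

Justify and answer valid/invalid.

Invalid: residual (-9*k**4 - 62*k**3 - 51*k**2 + 2*k + 24)/(k**2 + 9*k + 20) ≠ 0.

s_(k+1) = (3*k**5 + 22*k**4 + 49*k**3 + 33*k**2 - 13*k - 4)/(k + 5)
s_(k+1) − s_k = (12*k**5 + 111*k**4 + 286*k**3 + 184*k**2 - 43*k - 76)/(k**2 + 9*k + 20)
(s_(k+1) − s_k) − t_k = (-9*k**4 - 62*k**3 - 51*k**2 + 2*k + 24)/(k**2 + 9*k + 20)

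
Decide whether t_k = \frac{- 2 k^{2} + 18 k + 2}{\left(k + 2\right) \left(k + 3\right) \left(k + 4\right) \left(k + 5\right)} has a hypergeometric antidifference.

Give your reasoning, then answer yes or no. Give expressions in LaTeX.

Step 1: r(k) = (k + 2)*(9*k - (k + 1)**2 + 10)/((k + 6)*(-k**2 + 9*k + 1)).
Normal form (A,B,C) = (k + 2, k + 6, k**2 - 9*k - 1).
f must satisfy (k + 2)·f(k+1) − (k + 5)·f(k) = k**2 - 9*k - 1.
From deg A=1, deg B=1, deg C=2: d=3.
A polynomial solution: f(k) = -k*(k**2 + 33*k - 22)/24.
Certificate R = B(k−1)f/C = -k*(k + 5)*(k**2 + 33*k - 22)/(24*(k**2 - 9*k - 1)) gives s_k = k*(k**2 + 33*k - 22)/(12*(k + 2)*(k + 3)*(k + 4)).
s_(k+1) − s_k = 2*(-k**2 + 9*k + 1)/(k**4 + 14*k**3 + 71*k**2 + 154*k + 120) = t_k.

Yes. s_k = \frac{k \left(k^{2} + 33 k - 22\right)}{12 \left(k + 2\right) \left(k + 3\right) \left(k + 4\right)}.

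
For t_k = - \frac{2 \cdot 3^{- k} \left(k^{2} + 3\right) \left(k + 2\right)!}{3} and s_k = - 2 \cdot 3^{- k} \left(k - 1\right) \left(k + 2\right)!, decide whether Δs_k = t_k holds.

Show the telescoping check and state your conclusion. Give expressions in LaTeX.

valid; difference matches t_k

s_(k+1) = -2*k*factorial(k + 3)/(3*3**k)
s_(k+1) − s_k = -2*(k**2 + 3)*factorial(k + 2)/(3*3**k)
(s_(k+1) − s_k) − t_k = 0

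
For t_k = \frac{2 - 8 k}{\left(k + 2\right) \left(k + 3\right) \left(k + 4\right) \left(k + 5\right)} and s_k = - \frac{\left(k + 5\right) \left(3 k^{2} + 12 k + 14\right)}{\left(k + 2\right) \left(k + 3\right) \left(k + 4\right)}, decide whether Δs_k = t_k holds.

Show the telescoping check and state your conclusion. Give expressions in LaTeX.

Valid — Δs_k = t_k.

s_(k+1) = -(k + 6)*(12*k + 3*(k + 1)**2 + 26)/((k + 3)*(k + 4)*(k + 5))
s_(k+1) − s_k = 2*(1 - 4*k)/(k**4 + 14*k**3 + 71*k**2 + 154*k + 120)
(s_(k+1) − s_k) − t_k = 0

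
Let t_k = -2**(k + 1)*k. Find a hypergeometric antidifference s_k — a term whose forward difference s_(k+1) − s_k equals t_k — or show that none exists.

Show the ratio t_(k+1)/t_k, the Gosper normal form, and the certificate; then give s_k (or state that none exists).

s_k = 2**(k + 1)*(2 - k)

The ratio is 2 + 2/k.
So A=2 and B=1, with C=k.
Need (2)·f(k+1) − (1)·f(k) = k.
Bound: deg f ≤ 1.
Coefficient equations give f(k) = k - 2.
So s_k = (B(k−1)f/C)·t_k = ((k - 2)/k)·t_k = 2**(k + 1)*(2 - k).
s_(k+1) − s_k = -2**(k + 1)*k = t_k.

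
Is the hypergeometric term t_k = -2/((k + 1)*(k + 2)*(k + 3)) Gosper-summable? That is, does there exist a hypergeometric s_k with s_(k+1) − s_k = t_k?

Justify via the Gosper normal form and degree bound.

Yes. s_k = k*(-k - 3)/(2*(k + 1)*(k + 2)).

The ratio is (k + 1)/(k + 4).
Normal form (A,B,C) = (k + 1, k + 4, 1).
Need (k + 1)·f(k+1) − (k + 3)·f(k) = 1.
Degrees (1,1,0) ⇒ d ≤ 2.
Solve for f: f(k) = k*(k + 3)/4 (degree 2 ≤ 2).
Get s_k = R·t_k = k*(-k - 3)/(2*(k + 1)*(k + 2)) with R(k) = B(k−1)f(k)/C(k) = k*(k + 3)**2/4.
Verify: -2/(k**3 + 6*k**2 + 11*k + 6) matches t_k.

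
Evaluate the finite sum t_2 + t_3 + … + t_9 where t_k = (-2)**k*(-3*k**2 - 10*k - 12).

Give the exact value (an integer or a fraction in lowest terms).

Step 1: r(k) = 2*(-3*k**2 - 16*k - 25)/(3*k**2 + 10*k + 12).
Gosper form: A/B · C(k+1)/C(k) with A=-2, B=1, C=k**2 + 10*k/3 + 4.
Key eq: (-2)·f(k+1) = (1)·f(k) + (k**2 + 10*k/3 + 4).
Bound: deg f ≤ 2.
Solve for f: f(k) = -(k**2 + 2*k + 2)/3 (degree 2 ≤ 2).
So s_k = (B(k−1)f/C)·t_k = (-(k**2 + 2*k + 2)/(3*k**2 + 10*k + 12))·t_k = (-2)**k*(k**2 + 2*k + 2).
Δs = (-2)**k*(-3*k**2 - 10*k - 12), as required.
Telescoping: Σ = s_(10) − s_(2) = 124928 − (40) = 124888.

Σ = 124888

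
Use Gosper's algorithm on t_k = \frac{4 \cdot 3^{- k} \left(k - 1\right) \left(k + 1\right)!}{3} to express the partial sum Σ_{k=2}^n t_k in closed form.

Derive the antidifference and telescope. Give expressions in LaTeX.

S(n) = - \frac{8}{3} + \frac{4 \cdot 3^{- n} \left(n + 2\right)!}{3}

Compute t_(k+1)/t_k: get k*(k + 2)/(3*(k - 1)).
Normal form (A,B,C) = (k/3 + 2/3, 1, k - 1).
Set up (k/3 + 2/3)·f(k+1) − (1)·f(k) − (k - 1) = 0.
From deg A=1, deg B=0, deg C=1: d=0.
Solving with deg f ≤ 0: f(k) = 3.
R(k) = B(k−1)·f(k)/C(k) = 3/(k - 1); s_k = R·t_k = 4*factorial(k + 1)/3**k.
Check: Δs_k = 4*(k - 1)*factorial(k + 1)/(3*3**k). ✓
Evaluate: s_(n+1) = 4*3**(-n - 1)*factorial(n + 2); subtract s_(2) = 8/3 ⇒ S(n) = -8/3 + 4*factorial(n + 2)/(3*3**n).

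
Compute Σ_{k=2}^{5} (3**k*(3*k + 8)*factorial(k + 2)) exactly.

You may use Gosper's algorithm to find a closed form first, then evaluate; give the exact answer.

Σ = 29393064

The ratio is 3*(k + 3)*(3*k + 11)/(3*k + 8).
A = 3*k + 9, B = 1, C = k + 8/3.
Set up (3*k + 9)·f(k+1) − (1)·f(k) − (k + 8/3) = 0.
Bound: deg f ≤ 0.
Match coefficients ⇒ f(k) = 1/3.
R(k) = B(k−1)·f(k)/C(k) = 1/(3*k + 8); s_k = R·t_k = 3**k*factorial(k + 2).
Verify: 3**k*(3*k + 8)*factorial(k + 2) matches t_k.
Sum = s_(6) − s_(2); s_(6) = 29393280, s_(2) = 216 ⇒ 29393064.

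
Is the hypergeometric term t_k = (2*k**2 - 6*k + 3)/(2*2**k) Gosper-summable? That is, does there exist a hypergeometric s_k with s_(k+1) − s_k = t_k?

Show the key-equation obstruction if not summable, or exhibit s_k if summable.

Yes. s_k = (-2*k**2 + 2*k - 3)/2**k.

The ratio is (k**2 - k - 1/2)/(2*k**2 - 6*k + 3).
Factor: A=1/2; B=1; C=k**2 - 3*k + 3/2.
f must satisfy (1/2)·f(k+1) − (1)·f(k) = k**2 - 3*k + 3/2.
From deg A=0, deg B=0, deg C=2: d=2.
A polynomial solution: f(k) = -2*k**2 + 2*k - 3.
Get s_k = R·t_k = (-2*k**2 + 2*k - 3)/2**k with R(k) = B(k−1)f(k)/C(k) = -2*(2*k**2 - 2*k + 3)/(2*k**2 - 6*k + 3).
Check: Δs_k = (2*k**2 - 6*k + 3)/(2*2**k). ✓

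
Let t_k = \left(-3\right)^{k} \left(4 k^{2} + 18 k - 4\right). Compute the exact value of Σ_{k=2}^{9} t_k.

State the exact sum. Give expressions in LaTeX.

Ratio r(k) = 3*(-2*k**2 - 13*k - 9)/(2*k**2 + 9*k - 2).
Take A(k)=-3, B(k)=1, C(k)=k**2 + 9*k/2 - 1.
Solve (-3)·f(k+1) − (1)·f(k) = k**2 + 9*k/2 - 1.
From deg A=0, deg B=0, deg C=2: d=2.
Solve for f: f(k) = -(k - 1)*(k + 4)/4 (degree 2 ≤ 2).
Certificate R = B(k−1)f/C = -(k - 1)*(k + 4)/(2*(2*k**2 + 9*k - 2)) gives s_k = (-3)**k*(-k**2 - 3*k + 4).
s_(k+1) − s_k = (-3)**k*(4*k**2 + 18*k - 4) = t_k.
Σ_(k=2)^(9) t_k = s_(10) − s_(2) = -7440174 − (-54) = -7440120.

Σ = -7440120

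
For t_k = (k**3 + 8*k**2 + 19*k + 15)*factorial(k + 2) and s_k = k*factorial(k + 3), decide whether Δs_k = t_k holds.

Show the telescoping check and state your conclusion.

Invalid: residual -(k**2 + 3*k + 3)*factorial(k + 2) ≠ 0.

s_(k+1) = (k + 1)*factorial(k + 4)
s_(k+1) − s_k = (k + 2)**2*factorial(k + 3)
(s_(k+1) − s_k) − t_k = -(k**2 + 3*k + 3)*factorial(k + 2)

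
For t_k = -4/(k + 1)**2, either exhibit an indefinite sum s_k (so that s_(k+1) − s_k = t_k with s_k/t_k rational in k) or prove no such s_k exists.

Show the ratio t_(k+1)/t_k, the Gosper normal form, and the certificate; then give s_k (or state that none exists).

none (Gosper's algorithm certifies no s_k)

r(k) = (k + 1)**2/(k + 2)**2 after simplifying.
Factor: A=k**2 + 2*k + 1; B=k**2 + 4*k + 4; C=1.
Set up (k**2 + 2*k + 1)·f(k+1) − (k**2 + 2*k + 1)·f(k) − (1) = 0.
From deg A=2, deg B=2, deg C=0: d=0.
Put f(k) = c0: A·f(k+1) − B(k−1)·f(k) − C = -1; need -1 = 0 — inconsistent ⇒ no f, not summable.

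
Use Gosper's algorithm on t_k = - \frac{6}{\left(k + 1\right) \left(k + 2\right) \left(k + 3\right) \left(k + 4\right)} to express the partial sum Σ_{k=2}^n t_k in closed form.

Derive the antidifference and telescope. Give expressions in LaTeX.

Step 1: r(k) = (k + 1)/(k + 5).
Take A(k)=k + 1, B(k)=k + 5, C(k)=1.
Key eq: (k + 1)·f(k+1) = (k + 4)·f(k) + (1).
From deg A=1, deg B=1, deg C=0: d=3.
A polynomial solution: f(k) = k*(k**2 + 6*k + 11)/18.
Certificate R = B(k−1)f/C = k*(k + 4)*(k**2 + 6*k + 11)/18 gives s_k = k*(-k**2 - 6*k - 11)/(3*(k + 1)*(k + 2)*(k + 3)).
Check: Δs_k = -6/(k**4 + 10*k**3 + 35*k**2 + 50*k + 24). ✓
Σ_(k=2)^n t_k = s_(n+1) − s_(2) = ((-n**3 - 9*n**2 - 26*n - 18)/(3*(n**3 + 9*n**2 + 26*n + 24))) − (-3/10), i.e. (-n**3 - 9*n**2 - 26*n + 36)/(30*(n**3 + 9*n**2 + 26*n + 24)).

S(n) = \frac{- n^{3} - 9 n^{2} - 26 n + 36}{30 \left(n^{3} + 9 n^{2} + 26 n + 24\right)}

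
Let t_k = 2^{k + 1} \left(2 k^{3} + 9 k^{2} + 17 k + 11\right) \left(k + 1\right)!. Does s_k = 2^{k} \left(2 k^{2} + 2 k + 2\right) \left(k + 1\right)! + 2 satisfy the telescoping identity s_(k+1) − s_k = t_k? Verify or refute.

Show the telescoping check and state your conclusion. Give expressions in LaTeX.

Valid: the claim telescopes to t_k.

s_(k+1) = 2**(k + 1)*(2*k + 2*(k + 1)**2 + 4)*factorial(k + 2) + 2
s_(k+1) − s_k = 2**(k + 1)*(2*k**3 + 9*k**2 + 17*k + 11)*factorial(k + 1)
(s_(k+1) − s_k) − t_k = 0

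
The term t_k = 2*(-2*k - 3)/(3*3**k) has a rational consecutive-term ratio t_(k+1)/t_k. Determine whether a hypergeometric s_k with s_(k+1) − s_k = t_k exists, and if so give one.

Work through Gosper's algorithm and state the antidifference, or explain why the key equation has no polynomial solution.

The ratio is (2*k + 5)/(3*(2*k + 3)).
So A=1/3 and B=1, with C=k + 3/2.
Solve (1/3)·f(k+1) − (1)·f(k) = k + 3/2.
deg f ≤ 1 (via 0,0,1).
Match coefficients ⇒ f(k) = -3*(k + 2)/2.
So s_k = (B(k−1)f/C)·t_k = (-3*(k + 2)/(2*k + 3))·t_k = 2*(k + 2)/3**k.
Verify: 2*(-2*k - 3)/(3*3**k) matches t_k.

s_k = 2*(k + 2)/3**k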